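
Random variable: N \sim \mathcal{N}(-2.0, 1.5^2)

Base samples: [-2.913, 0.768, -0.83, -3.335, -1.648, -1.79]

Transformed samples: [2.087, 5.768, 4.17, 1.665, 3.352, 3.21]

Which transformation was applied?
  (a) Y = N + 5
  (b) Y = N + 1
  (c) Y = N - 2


Checking option (a) Y = N + 5:
  N = -2.913 -> Y = 2.087 ✓
  N = 0.768 -> Y = 5.768 ✓
  N = -0.83 -> Y = 4.17 ✓
All samples match this transformation.

(a) N + 5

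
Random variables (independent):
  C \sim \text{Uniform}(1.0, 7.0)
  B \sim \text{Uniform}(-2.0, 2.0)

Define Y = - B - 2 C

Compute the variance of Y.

For independent RVs: Var(aX + bY) = a²Var(X) + b²Var(Y)
Var(C) = 3
Var(B) = 1.3333333
Var(Y) = (-2)²*3 + (-1)²*1.3333333
= 4*3 + 1*1.3333333 = 13.333333

13.333333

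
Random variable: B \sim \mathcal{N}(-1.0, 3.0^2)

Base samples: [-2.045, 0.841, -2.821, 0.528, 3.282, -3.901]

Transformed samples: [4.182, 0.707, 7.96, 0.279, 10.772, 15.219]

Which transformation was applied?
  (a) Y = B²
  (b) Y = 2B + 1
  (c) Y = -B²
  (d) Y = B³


Checking option (a) Y = B²:
  B = -2.045 -> Y = 4.182 ✓
  B = 0.841 -> Y = 0.707 ✓
  B = -2.821 -> Y = 7.96 ✓
All samples match this transformation.

(a) B²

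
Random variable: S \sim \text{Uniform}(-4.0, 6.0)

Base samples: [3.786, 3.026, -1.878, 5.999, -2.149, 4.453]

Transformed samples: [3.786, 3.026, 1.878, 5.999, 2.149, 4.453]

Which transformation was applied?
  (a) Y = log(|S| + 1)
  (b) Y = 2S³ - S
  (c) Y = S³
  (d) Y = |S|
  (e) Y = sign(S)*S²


Checking option (d) Y = |S|:
  S = 3.786 -> Y = 3.786 ✓
  S = 3.026 -> Y = 3.026 ✓
  S = -1.878 -> Y = 1.878 ✓
All samples match this transformation.

(d) |S|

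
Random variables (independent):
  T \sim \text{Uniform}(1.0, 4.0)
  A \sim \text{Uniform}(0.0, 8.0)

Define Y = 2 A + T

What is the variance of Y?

For independent RVs: Var(aX + bY) = a²Var(X) + b²Var(Y)
Var(T) = 0.75
Var(A) = 5.3333333
Var(Y) = 1²*0.75 + 2²*5.3333333
= 1*0.75 + 4*5.3333333 = 22.083333

22.083333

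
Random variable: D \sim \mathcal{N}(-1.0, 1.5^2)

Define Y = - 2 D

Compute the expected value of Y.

For Y = -2D:
E[Y] = -2 * E[D]
E[D] = -1.0 = -1
E[Y] = -2 * (-1) = 2

2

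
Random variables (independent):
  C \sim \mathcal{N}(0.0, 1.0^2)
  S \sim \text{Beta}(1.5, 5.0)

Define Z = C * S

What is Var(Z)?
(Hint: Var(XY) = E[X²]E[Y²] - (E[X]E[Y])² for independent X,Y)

Var(XY) = E[X²]E[Y²] - (E[X]E[Y])²
E[C] = 0, Var(C) = 1
E[S] = 0.23076923, Var(S) = 0.023668639
E[C²] = 1 + 0² = 1
E[S²] = 0.023668639 + 0.23076923² = 0.076923077
Var(Z) = 1*0.076923077 - (0*0.23076923)²
= 0.076923077 - 0 = 0.076923077

0.076923077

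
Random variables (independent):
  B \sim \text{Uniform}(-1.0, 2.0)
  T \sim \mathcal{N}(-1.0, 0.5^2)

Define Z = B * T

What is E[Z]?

For independent RVs: E[XY] = E[X]*E[Y]
E[B] = 0.5
E[T] = -1
E[Z] = 0.5 * (-1) = -0.5

-0.5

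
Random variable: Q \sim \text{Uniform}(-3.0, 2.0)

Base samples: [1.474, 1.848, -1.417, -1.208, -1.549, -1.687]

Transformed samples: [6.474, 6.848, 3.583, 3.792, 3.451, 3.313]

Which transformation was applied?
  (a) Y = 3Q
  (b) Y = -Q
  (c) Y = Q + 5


Checking option (c) Y = Q + 5:
  Q = 1.474 -> Y = 6.474 ✓
  Q = 1.848 -> Y = 6.848 ✓
  Q = -1.417 -> Y = 3.583 ✓
All samples match this transformation.

(c) Q + 5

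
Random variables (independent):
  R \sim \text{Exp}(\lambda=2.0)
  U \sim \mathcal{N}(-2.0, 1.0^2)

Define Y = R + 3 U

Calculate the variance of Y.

For independent RVs: Var(aX + bY) = a²Var(X) + b²Var(Y)
Var(R) = 0.25
Var(U) = 1
Var(Y) = 1²*0.25 + 3²*1
= 1*0.25 + 9*1 = 9.25

9.25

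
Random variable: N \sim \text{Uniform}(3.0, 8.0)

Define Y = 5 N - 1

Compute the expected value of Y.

For Y = 5N - 1:
E[Y] = 5 * E[N] - 1
E[N] = (3 + 8)/2 = 5.5
E[Y] = 5 * 5.5 - 1 = 26.5

26.5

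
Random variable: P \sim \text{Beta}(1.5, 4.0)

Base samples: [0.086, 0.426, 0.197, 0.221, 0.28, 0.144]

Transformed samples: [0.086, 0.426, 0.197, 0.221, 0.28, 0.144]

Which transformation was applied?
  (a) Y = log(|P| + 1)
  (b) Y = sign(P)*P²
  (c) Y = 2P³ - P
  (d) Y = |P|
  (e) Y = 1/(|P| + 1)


Checking option (d) Y = |P|:
  P = 0.086 -> Y = 0.086 ✓
  P = 0.426 -> Y = 0.426 ✓
  P = 0.197 -> Y = 0.197 ✓
All samples match this transformation.

(d) |P|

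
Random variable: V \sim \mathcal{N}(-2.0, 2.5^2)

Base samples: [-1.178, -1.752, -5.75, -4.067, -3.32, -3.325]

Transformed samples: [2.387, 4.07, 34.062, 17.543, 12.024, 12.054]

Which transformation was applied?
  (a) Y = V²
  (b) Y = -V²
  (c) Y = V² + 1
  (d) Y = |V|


Checking option (c) Y = V² + 1:
  V = -1.178 -> Y = 2.387 ✓
  V = -1.752 -> Y = 4.07 ✓
  V = -5.75 -> Y = 34.062 ✓
All samples match this transformation.

(c) V² + 1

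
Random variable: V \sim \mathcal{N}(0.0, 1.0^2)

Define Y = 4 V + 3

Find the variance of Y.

For Y = aV + b: Var(Y) = a² * Var(V)
Var(V) = 1.0^2 = 1
Var(Y) = 4² * 1 = 16 * 1 = 16

16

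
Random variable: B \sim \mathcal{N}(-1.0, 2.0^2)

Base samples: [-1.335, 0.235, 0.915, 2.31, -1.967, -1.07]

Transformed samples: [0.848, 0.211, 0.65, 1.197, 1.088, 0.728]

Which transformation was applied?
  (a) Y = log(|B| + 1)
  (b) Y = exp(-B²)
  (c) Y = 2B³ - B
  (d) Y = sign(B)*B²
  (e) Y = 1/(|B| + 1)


Checking option (a) Y = log(|B| + 1):
  B = -1.335 -> Y = 0.848 ✓
  B = 0.235 -> Y = 0.211 ✓
  B = 0.915 -> Y = 0.65 ✓
All samples match this transformation.

(a) log(|B| + 1)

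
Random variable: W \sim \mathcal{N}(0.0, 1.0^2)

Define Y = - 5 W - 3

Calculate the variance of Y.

For Y = aW + b: Var(Y) = a² * Var(W)
Var(W) = 1.0^2 = 1
Var(Y) = (-5)² * 1 = 25 * 1 = 25

25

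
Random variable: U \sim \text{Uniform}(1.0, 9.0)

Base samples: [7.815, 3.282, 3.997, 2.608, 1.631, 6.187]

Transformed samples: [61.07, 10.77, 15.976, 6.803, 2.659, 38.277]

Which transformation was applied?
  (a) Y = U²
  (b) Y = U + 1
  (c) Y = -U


Checking option (a) Y = U²:
  U = 7.815 -> Y = 61.07 ✓
  U = 3.282 -> Y = 10.77 ✓
  U = 3.997 -> Y = 15.976 ✓
All samples match this transformation.

(a) U²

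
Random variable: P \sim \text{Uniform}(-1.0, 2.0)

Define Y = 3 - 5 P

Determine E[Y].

For Y = -5P + 3:
E[Y] = -5 * E[P] + 3
E[P] = (-1 + 2)/2 = 0.5
E[Y] = -5 * 0.5 + 3 = 0.5

0.5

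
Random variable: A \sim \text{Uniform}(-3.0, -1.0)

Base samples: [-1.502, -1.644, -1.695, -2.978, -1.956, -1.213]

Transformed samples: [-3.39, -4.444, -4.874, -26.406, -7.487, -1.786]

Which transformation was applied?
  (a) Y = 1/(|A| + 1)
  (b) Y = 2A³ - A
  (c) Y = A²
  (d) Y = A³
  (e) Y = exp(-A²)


Checking option (d) Y = A³:
  A = -1.502 -> Y = -3.39 ✓
  A = -1.644 -> Y = -4.444 ✓
  A = -1.695 -> Y = -4.874 ✓
All samples match this transformation.

(d) A³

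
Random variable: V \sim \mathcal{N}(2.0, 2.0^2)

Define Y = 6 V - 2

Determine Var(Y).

For Y = aV + b: Var(Y) = a² * Var(V)
Var(V) = 2.0^2 = 4
Var(Y) = 6² * 4 = 36 * 4 = 144

144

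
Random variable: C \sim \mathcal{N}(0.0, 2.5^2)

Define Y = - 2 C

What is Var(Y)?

For Y = aC + b: Var(Y) = a² * Var(C)
Var(C) = 2.5^2 = 6.25
Var(Y) = (-2)² * 6.25 = 4 * 6.25 = 25

25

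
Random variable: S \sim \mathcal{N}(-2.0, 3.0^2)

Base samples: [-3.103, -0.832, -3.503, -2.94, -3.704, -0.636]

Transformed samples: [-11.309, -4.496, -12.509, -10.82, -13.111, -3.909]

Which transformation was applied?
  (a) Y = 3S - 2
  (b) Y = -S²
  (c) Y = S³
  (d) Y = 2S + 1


Checking option (a) Y = 3S - 2:
  S = -3.103 -> Y = -11.309 ✓
  S = -0.832 -> Y = -4.496 ✓
  S = -3.503 -> Y = -12.509 ✓
All samples match this transformation.

(a) 3S - 2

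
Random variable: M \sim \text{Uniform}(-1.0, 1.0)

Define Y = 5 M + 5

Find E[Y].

For Y = 5M + 5:
E[Y] = 5 * E[M] + 5
E[M] = (-1 + 1)/2 = 0
E[Y] = 5 * 0 + 5 = 5

5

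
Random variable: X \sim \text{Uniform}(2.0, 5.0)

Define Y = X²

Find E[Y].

Using E[X²] = Var(X) + (E[X])²:
E[X] = 3.5
Var(X) = (5 - 2)^2/12 = 0.75
E[X²] = 0.75 + 3.5² = 0.75 + 12.25 = 13

13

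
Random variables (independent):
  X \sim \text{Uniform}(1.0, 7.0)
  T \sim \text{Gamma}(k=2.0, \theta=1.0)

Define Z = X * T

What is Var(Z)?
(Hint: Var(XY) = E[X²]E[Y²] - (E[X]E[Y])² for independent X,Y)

Var(XY) = E[X²]E[Y²] - (E[X]E[Y])²
E[X] = 4, Var(X) = 3
E[T] = 2, Var(T) = 2
E[X²] = 3 + 4² = 19
E[T²] = 2 + 2² = 6
Var(Z) = 19*6 - (4*2)²
= 114 - 64 = 50

50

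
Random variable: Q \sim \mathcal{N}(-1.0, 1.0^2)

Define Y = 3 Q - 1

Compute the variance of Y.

For Y = aQ + b: Var(Y) = a² * Var(Q)
Var(Q) = 1.0^2 = 1
Var(Y) = 3² * 1 = 9 * 1 = 9

9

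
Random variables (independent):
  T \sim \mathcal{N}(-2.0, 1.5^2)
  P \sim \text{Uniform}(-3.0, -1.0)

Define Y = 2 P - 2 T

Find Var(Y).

For independent RVs: Var(aX + bY) = a²Var(X) + b²Var(Y)
Var(T) = 2.25
Var(P) = 0.33333333
Var(Y) = (-2)²*2.25 + 2²*0.33333333
= 4*2.25 + 4*0.33333333 = 10.333333

10.333333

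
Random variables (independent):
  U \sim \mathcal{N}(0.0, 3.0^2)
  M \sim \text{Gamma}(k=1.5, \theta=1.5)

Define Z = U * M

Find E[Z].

For independent RVs: E[XY] = E[X]*E[Y]
E[U] = 0
E[M] = 2.25
E[Z] = 0 * 2.25 = 0

0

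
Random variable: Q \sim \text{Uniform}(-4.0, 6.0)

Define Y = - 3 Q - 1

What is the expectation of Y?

For Y = -3Q - 1:
E[Y] = -3 * E[Q] - 1
E[Q] = (-4 + 6)/2 = 1
E[Y] = -3 * 1 - 1 = -4

-4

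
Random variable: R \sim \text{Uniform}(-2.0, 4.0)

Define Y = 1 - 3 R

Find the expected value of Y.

For Y = -3R + 1:
E[Y] = -3 * E[R] + 1
E[R] = (-2 + 4)/2 = 1
E[Y] = -3 * 1 + 1 = -2

-2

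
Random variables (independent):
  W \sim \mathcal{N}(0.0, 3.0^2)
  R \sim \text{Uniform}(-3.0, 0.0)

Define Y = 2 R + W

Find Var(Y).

For independent RVs: Var(aX + bY) = a²Var(X) + b²Var(Y)
Var(W) = 9
Var(R) = 0.75
Var(Y) = 1²*9 + 2²*0.75
= 1*9 + 4*0.75 = 12

12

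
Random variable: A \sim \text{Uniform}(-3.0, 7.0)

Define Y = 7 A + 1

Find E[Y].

For Y = 7A + 1:
E[Y] = 7 * E[A] + 1
E[A] = (-3 + 7)/2 = 2
E[Y] = 7 * 2 + 1 = 15

15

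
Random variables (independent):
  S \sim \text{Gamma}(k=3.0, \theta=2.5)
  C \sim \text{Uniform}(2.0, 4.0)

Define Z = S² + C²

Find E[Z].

E[Z] = E[S²] + E[C²]
E[S²] = Var(S) + E[S]² = 18.75 + 56.25 = 75
E[C²] = Var(C) + E[C]² = 0.33333333 + 9 = 9.3333333
E[Z] = 75 + 9.3333333 = 84.333333

84.333333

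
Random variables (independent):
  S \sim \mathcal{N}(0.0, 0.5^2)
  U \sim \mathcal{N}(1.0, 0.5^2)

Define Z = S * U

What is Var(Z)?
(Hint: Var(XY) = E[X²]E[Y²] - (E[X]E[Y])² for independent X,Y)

Var(XY) = E[X²]E[Y²] - (E[X]E[Y])²
E[S] = 0, Var(S) = 0.25
E[U] = 1, Var(U) = 0.25
E[S²] = 0.25 + 0² = 0.25
E[U²] = 0.25 + 1² = 1.25
Var(Z) = 0.25*1.25 - (0*1)²
= 0.3125 - 0 = 0.3125

0.3125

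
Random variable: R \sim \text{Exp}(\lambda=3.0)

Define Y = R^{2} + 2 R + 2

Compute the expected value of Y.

E[Y] = 1*E[R²] + 2*E[R] + 2
E[R] = 0.33333333
E[R²] = Var(R) + (E[R])² = 0.11111111 + 0.11111111 = 0.22222222
E[Y] = 1*0.22222222 + 2*0.33333333 + 2 = 2.8888889

2.8888889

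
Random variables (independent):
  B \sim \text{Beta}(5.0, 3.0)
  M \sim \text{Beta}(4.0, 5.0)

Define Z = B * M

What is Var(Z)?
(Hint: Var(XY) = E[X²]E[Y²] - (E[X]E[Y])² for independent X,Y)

Var(XY) = E[X²]E[Y²] - (E[X]E[Y])²
E[B] = 0.625, Var(B) = 0.026041667
E[M] = 0.44444444, Var(M) = 0.024691358
E[B²] = 0.026041667 + 0.625² = 0.41666667
E[M²] = 0.024691358 + 0.44444444² = 0.22222222
Var(Z) = 0.41666667*0.22222222 - (0.625*0.44444444)²
= 0.092592593 - 0.077160494 = 0.015432099

0.015432099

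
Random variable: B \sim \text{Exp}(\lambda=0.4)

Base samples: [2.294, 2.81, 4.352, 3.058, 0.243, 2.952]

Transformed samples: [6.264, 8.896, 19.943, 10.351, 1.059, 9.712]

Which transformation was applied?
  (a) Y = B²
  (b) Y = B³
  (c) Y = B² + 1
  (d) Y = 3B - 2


Checking option (c) Y = B² + 1:
  B = 2.294 -> Y = 6.264 ✓
  B = 2.81 -> Y = 8.896 ✓
  B = 4.352 -> Y = 19.943 ✓
All samples match this transformation.

(c) B² + 1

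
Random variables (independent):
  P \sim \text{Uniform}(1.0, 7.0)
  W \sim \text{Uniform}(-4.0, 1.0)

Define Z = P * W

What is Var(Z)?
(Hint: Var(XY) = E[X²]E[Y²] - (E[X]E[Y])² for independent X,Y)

Var(XY) = E[X²]E[Y²] - (E[X]E[Y])²
E[P] = 4, Var(P) = 3
E[W] = -1.5, Var(W) = 2.0833333
E[P²] = 3 + 4² = 19
E[W²] = 2.0833333 + (-1.5)² = 4.3333333
Var(Z) = 19*4.3333333 - (4*(-1.5))²
= 82.333333 - 36 = 46.333333

46.333333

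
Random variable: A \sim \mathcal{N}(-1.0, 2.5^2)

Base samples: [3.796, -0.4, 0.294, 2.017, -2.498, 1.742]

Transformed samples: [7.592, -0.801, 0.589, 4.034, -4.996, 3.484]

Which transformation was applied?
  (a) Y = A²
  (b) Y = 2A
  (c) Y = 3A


Checking option (b) Y = 2A:
  A = 3.796 -> Y = 7.592 ✓
  A = -0.4 -> Y = -0.801 ✓
  A = 0.294 -> Y = 0.589 ✓
All samples match this transformation.

(b) 2A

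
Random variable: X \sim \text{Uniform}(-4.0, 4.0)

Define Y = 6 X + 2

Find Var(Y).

For Y = aX + b: Var(Y) = a² * Var(X)
Var(X) = (4 + 4)^2/12 = 5.3333333
Var(Y) = 6² * 5.3333333 = 36 * 5.3333333 = 192

192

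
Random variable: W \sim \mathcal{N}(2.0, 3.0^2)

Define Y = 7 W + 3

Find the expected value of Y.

For Y = 7W + 3:
E[Y] = 7 * E[W] + 3
E[W] = 2.0 = 2
E[Y] = 7 * 2 + 3 = 17

17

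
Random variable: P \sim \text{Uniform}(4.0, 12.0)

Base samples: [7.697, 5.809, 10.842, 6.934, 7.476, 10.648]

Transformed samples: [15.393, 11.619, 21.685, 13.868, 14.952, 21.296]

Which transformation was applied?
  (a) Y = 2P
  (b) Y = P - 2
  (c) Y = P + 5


Checking option (a) Y = 2P:
  P = 7.697 -> Y = 15.393 ✓
  P = 5.809 -> Y = 11.619 ✓
  P = 10.842 -> Y = 21.685 ✓
All samples match this transformation.

(a) 2P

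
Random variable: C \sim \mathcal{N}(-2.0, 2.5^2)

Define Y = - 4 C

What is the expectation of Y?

For Y = -4C:
E[Y] = -4 * E[C]
E[C] = -2.0 = -2
E[Y] = -4 * (-2) = 8

8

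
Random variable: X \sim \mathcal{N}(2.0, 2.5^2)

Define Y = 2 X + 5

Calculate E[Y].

For Y = 2X + 5:
E[Y] = 2 * E[X] + 5
E[X] = 2.0 = 2
E[Y] = 2 * 2 + 5 = 9

9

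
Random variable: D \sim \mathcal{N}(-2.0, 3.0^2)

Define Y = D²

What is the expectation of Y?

Using E[X²] = Var(X) + (E[X])²:
E[D] = -2
Var(D) = 3.0^2 = 9
E[D²] = 9 + (-2)² = 9 + 4 = 13

13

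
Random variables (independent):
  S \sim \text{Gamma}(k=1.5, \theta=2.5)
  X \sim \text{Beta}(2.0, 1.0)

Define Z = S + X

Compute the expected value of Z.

E[Z] = 1*E[S] + 1*E[X]
E[S] = 3.75
E[X] = 0.66666667
E[Z] = 1*3.75 + 1*0.66666667 = 4.4166667

4.4166667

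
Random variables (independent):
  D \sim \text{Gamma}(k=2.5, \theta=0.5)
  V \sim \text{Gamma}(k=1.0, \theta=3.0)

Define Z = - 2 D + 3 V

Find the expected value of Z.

E[Z] = -2*E[D] + 3*E[V]
E[D] = 1.25
E[V] = 3
E[Z] = -2*1.25 + 3*3 = 6.5

6.5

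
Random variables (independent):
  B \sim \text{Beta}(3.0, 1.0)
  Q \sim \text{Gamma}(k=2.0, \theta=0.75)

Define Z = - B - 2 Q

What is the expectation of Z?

E[Z] = -1*E[B] - 2*E[Q]
E[B] = 0.75
E[Q] = 1.5
E[Z] = -1*0.75 - 2*1.5 = -3.75

-3.75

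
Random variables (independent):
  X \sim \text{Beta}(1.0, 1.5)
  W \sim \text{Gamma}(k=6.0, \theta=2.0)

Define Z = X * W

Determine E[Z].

For independent RVs: E[XY] = E[X]*E[Y]
E[X] = 0.4
E[W] = 12
E[Z] = 0.4 * 12 = 4.8

4.8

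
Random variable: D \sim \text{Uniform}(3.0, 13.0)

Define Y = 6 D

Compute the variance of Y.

For Y = aD + b: Var(Y) = a² * Var(D)
Var(D) = (13 - 3)^2/12 = 8.3333333
Var(Y) = 6² * 8.3333333 = 36 * 8.3333333 = 300

300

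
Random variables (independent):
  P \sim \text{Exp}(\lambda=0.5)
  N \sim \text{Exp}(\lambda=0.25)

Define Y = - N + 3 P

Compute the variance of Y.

For independent RVs: Var(aX + bY) = a²Var(X) + b²Var(Y)
Var(P) = 4
Var(N) = 16
Var(Y) = 3²*4 + (-1)²*16
= 9*4 + 1*16 = 52

52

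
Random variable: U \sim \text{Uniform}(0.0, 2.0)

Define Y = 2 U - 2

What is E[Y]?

For Y = 2U - 2:
E[Y] = 2 * E[U] - 2
E[U] = (0 + 2)/2 = 1
E[Y] = 2 * 1 - 2 = 0

0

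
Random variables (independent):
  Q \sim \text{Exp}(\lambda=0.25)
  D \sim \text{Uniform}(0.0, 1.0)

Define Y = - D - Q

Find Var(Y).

For independent RVs: Var(aX + bY) = a²Var(X) + b²Var(Y)
Var(Q) = 16
Var(D) = 0.083333333
Var(Y) = (-1)²*16 + (-1)²*0.083333333
= 1*16 + 1*0.083333333 = 16.083333

16.083333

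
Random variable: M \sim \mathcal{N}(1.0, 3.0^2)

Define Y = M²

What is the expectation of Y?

Using E[X²] = Var(X) + (E[X])²:
E[M] = 1
Var(M) = 3.0^2 = 9
E[M²] = 9 + 1² = 9 + 1 = 10

10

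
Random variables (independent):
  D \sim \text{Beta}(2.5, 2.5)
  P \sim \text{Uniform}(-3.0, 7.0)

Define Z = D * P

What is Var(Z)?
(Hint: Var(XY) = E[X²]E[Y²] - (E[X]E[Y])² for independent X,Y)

Var(XY) = E[X²]E[Y²] - (E[X]E[Y])²
E[D] = 0.5, Var(D) = 0.041666667
E[P] = 2, Var(P) = 8.3333333
E[D²] = 0.041666667 + 0.5² = 0.29166667
E[P²] = 8.3333333 + 2² = 12.333333
Var(Z) = 0.29166667*12.333333 - (0.5*2)²
= 3.5972222 - 1 = 2.5972222

2.5972222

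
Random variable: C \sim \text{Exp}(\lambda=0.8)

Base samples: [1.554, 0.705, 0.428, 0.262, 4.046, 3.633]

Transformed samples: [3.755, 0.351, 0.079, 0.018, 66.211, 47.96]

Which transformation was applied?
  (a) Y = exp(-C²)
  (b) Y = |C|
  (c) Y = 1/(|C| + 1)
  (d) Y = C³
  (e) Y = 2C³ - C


Checking option (d) Y = C³:
  C = 1.554 -> Y = 3.755 ✓
  C = 0.705 -> Y = 0.351 ✓
  C = 0.428 -> Y = 0.079 ✓
All samples match this transformation.

(d) C³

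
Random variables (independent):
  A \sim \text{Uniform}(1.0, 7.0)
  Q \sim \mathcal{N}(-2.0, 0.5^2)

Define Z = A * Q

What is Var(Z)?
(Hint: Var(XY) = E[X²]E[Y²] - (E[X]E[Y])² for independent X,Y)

Var(XY) = E[X²]E[Y²] - (E[X]E[Y])²
E[A] = 4, Var(A) = 3
E[Q] = -2, Var(Q) = 0.25
E[A²] = 3 + 4² = 19
E[Q²] = 0.25 + (-2)² = 4.25
Var(Z) = 19*4.25 - (4*(-2))²
= 80.75 - 64 = 16.75

16.75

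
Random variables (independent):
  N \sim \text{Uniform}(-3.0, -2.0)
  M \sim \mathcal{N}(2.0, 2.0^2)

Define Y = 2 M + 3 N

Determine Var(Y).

For independent RVs: Var(aX + bY) = a²Var(X) + b²Var(Y)
Var(N) = 0.083333333
Var(M) = 4
Var(Y) = 3²*0.083333333 + 2²*4
= 9*0.083333333 + 4*4 = 16.75

16.75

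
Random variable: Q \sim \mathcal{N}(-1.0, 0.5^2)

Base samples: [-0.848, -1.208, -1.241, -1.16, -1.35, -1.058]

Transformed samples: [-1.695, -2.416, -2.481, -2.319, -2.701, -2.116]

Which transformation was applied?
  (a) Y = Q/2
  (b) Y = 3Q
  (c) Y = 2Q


Checking option (c) Y = 2Q:
  Q = -0.848 -> Y = -1.695 ✓
  Q = -1.208 -> Y = -2.416 ✓
  Q = -1.241 -> Y = -2.481 ✓
All samples match this transformation.

(c) 2Q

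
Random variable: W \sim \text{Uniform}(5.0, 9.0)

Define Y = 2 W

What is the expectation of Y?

For Y = 2W:
E[Y] = 2 * E[W]
E[W] = (5 + 9)/2 = 7
E[Y] = 2 * 7 = 14

14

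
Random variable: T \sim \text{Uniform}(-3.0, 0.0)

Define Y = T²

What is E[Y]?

E[T²] = Var(T) + (E[T])² = 0.75 + 2.25 = 3

3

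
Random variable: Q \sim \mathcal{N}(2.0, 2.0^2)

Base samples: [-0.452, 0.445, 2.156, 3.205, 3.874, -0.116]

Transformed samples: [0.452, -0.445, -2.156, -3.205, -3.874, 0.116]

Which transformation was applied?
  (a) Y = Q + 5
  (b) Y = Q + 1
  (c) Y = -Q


Checking option (c) Y = -Q:
  Q = -0.452 -> Y = 0.452 ✓
  Q = 0.445 -> Y = -0.445 ✓
  Q = 2.156 -> Y = -2.156 ✓
All samples match this transformation.

(c) -Q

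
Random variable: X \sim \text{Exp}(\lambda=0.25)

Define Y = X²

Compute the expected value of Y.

E[X²] = Var(X) + (E[X])² = 16 + 16 = 32

32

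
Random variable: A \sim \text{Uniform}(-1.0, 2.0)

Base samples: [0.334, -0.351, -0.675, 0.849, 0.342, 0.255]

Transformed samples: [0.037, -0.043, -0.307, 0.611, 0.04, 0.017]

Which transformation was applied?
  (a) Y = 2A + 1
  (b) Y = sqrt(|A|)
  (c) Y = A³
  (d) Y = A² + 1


Checking option (c) Y = A³:
  A = 0.334 -> Y = 0.037 ✓
  A = -0.351 -> Y = -0.043 ✓
  A = -0.675 -> Y = -0.307 ✓
All samples match this transformation.

(c) A³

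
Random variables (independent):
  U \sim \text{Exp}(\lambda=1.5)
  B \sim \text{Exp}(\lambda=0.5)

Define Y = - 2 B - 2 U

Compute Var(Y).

For independent RVs: Var(aX + bY) = a²Var(X) + b²Var(Y)
Var(U) = 0.44444444
Var(B) = 4
Var(Y) = (-2)²*0.44444444 + (-2)²*4
= 4*0.44444444 + 4*4 = 17.777778

17.777778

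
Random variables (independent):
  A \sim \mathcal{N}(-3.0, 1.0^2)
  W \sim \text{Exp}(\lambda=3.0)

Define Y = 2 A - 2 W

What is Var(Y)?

For independent RVs: Var(aX + bY) = a²Var(X) + b²Var(Y)
Var(A) = 1
Var(W) = 0.11111111
Var(Y) = 2²*1 + (-2)²*0.11111111
= 4*1 + 4*0.11111111 = 4.4444444

4.4444444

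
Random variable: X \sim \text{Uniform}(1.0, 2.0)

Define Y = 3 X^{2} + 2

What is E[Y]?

E[Y] = 3*E[X²] + 2
E[X] = 1.5
E[X²] = Var(X) + (E[X])² = 0.083333333 + 2.25 = 2.3333333
E[Y] = 3*2.3333333 + 2 = 9

9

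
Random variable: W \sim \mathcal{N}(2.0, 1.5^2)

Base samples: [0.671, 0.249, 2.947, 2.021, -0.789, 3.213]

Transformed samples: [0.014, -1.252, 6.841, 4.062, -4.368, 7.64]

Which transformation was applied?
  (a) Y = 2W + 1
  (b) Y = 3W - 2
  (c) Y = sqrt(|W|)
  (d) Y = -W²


Checking option (b) Y = 3W - 2:
  W = 0.671 -> Y = 0.014 ✓
  W = 0.249 -> Y = -1.252 ✓
  W = 2.947 -> Y = 6.841 ✓
All samples match this transformation.

(b) 3W - 2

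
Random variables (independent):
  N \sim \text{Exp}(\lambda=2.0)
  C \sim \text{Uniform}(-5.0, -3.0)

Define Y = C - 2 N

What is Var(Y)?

For independent RVs: Var(aX + bY) = a²Var(X) + b²Var(Y)
Var(N) = 0.25
Var(C) = 0.33333333
Var(Y) = (-2)²*0.25 + 1²*0.33333333
= 4*0.25 + 1*0.33333333 = 1.3333333

1.3333333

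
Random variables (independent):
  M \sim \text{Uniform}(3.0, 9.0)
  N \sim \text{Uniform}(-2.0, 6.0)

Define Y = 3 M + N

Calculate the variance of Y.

For independent RVs: Var(aX + bY) = a²Var(X) + b²Var(Y)
Var(M) = 3
Var(N) = 5.3333333
Var(Y) = 3²*3 + 1²*5.3333333
= 9*3 + 1*5.3333333 = 32.333333

32.333333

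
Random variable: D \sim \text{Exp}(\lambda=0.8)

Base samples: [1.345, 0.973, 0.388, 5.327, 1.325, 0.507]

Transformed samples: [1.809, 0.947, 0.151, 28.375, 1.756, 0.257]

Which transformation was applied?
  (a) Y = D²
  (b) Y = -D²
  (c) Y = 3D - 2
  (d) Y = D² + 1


Checking option (a) Y = D²:
  D = 1.345 -> Y = 1.809 ✓
  D = 0.973 -> Y = 0.947 ✓
  D = 0.388 -> Y = 0.151 ✓
All samples match this transformation.

(a) D²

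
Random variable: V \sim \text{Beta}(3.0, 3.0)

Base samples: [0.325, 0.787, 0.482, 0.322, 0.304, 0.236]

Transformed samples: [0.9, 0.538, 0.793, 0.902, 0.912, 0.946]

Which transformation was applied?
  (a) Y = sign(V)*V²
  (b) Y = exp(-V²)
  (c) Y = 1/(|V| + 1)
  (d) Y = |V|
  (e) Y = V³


Checking option (b) Y = exp(-V²):
  V = 0.325 -> Y = 0.9 ✓
  V = 0.787 -> Y = 0.538 ✓
  V = 0.482 -> Y = 0.793 ✓
All samples match this transformation.

(b) exp(-V²)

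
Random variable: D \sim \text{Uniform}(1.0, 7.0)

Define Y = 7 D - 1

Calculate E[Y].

For Y = 7D - 1:
E[Y] = 7 * E[D] - 1
E[D] = (1 + 7)/2 = 4
E[Y] = 7 * 4 - 1 = 27

27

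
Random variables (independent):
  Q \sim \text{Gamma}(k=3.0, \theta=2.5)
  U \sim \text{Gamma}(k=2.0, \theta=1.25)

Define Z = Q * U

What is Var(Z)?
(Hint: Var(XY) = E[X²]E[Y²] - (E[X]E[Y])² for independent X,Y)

Var(XY) = E[X²]E[Y²] - (E[X]E[Y])²
E[Q] = 7.5, Var(Q) = 18.75
E[U] = 2.5, Var(U) = 3.125
E[Q²] = 18.75 + 7.5² = 75
E[U²] = 3.125 + 2.5² = 9.375
Var(Z) = 75*9.375 - (7.5*2.5)²
= 703.125 - 351.5625 = 351.5625

351.5625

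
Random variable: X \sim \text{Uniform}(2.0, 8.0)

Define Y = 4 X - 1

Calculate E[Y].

For Y = 4X - 1:
E[Y] = 4 * E[X] - 1
E[X] = (2 + 8)/2 = 5
E[Y] = 4 * 5 - 1 = 19

19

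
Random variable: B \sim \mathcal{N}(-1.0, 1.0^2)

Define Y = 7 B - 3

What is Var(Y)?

For Y = aB + b: Var(Y) = a² * Var(B)
Var(B) = 1.0^2 = 1
Var(Y) = 7² * 1 = 49 * 1 = 49

49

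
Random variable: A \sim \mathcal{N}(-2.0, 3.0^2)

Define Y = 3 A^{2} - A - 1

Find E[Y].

E[Y] = 3*E[A²] - 1*E[A] - 1
E[A] = -2
E[A²] = Var(A) + (E[A])² = 9 + 4 = 13
E[Y] = 3*13 - 1*(-2) - 1 = 40

40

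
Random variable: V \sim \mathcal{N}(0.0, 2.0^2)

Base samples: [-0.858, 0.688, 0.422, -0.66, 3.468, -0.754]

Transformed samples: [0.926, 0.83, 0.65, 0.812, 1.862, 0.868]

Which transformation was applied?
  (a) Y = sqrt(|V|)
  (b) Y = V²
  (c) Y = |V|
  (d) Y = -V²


Checking option (a) Y = sqrt(|V|):
  V = -0.858 -> Y = 0.926 ✓
  V = 0.688 -> Y = 0.83 ✓
  V = 0.422 -> Y = 0.65 ✓
All samples match this transformation.

(a) sqrt(|V|)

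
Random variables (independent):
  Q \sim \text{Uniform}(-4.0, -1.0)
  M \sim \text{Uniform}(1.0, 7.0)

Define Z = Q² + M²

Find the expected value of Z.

E[Z] = E[Q²] + E[M²]
E[Q²] = Var(Q) + E[Q]² = 0.75 + 6.25 = 7
E[M²] = Var(M) + E[M]² = 3 + 16 = 19
E[Z] = 7 + 19 = 26

26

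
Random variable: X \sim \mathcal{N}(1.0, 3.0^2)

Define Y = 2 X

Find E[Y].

For Y = 2X:
E[Y] = 2 * E[X]
E[X] = 1.0 = 1
E[Y] = 2 * 1 = 2

2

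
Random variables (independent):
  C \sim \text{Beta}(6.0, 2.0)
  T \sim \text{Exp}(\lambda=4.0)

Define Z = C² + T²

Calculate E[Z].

E[Z] = E[C²] + E[T²]
E[C²] = Var(C) + E[C]² = 0.020833333 + 0.5625 = 0.58333333
E[T²] = Var(T) + E[T]² = 0.0625 + 0.0625 = 0.125
E[Z] = 0.58333333 + 0.125 = 0.70833333

0.70833333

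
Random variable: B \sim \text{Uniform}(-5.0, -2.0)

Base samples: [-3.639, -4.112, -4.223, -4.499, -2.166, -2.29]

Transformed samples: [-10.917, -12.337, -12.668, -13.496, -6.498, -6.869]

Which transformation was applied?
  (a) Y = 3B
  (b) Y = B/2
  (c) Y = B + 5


Checking option (a) Y = 3B:
  B = -3.639 -> Y = -10.917 ✓
  B = -4.112 -> Y = -12.337 ✓
  B = -4.223 -> Y = -12.668 ✓
All samples match this transformation.

(a) 3B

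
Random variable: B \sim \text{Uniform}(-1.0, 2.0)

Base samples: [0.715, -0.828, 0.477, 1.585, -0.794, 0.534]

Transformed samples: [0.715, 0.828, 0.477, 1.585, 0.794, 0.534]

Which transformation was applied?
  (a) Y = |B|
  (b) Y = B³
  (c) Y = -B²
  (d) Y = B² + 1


Checking option (a) Y = |B|:
  B = 0.715 -> Y = 0.715 ✓
  B = -0.828 -> Y = 0.828 ✓
  B = 0.477 -> Y = 0.477 ✓
All samples match this transformation.

(a) |B|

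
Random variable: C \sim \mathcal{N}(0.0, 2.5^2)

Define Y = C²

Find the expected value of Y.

Using E[X²] = Var(X) + (E[X])²:
E[C] = 0
Var(C) = 2.5^2 = 6.25
E[C²] = 6.25 + 0² = 6.25 + 0 = 6.25

6.25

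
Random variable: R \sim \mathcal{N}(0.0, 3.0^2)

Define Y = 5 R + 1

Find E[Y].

For Y = 5R + 1:
E[Y] = 5 * E[R] + 1
E[R] = 0.0 = 0
E[Y] = 5 * 0 + 1 = 1

1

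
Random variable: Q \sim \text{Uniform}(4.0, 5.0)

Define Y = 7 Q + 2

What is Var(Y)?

For Y = aQ + b: Var(Y) = a² * Var(Q)
Var(Q) = (5 - 4)^2/12 = 0.083333333
Var(Y) = 7² * 0.083333333 = 49 * 0.083333333 = 4.0833333

4.0833333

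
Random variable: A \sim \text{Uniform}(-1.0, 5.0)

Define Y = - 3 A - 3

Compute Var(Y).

For Y = aA + b: Var(Y) = a² * Var(A)
Var(A) = (5 + 1)^2/12 = 3
Var(Y) = (-3)² * 3 = 9 * 3 = 27

27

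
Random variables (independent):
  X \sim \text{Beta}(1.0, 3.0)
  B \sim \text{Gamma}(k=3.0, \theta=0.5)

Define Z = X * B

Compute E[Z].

For independent RVs: E[XY] = E[X]*E[Y]
E[X] = 0.25
E[B] = 1.5
E[Z] = 0.25 * 1.5 = 0.375

0.375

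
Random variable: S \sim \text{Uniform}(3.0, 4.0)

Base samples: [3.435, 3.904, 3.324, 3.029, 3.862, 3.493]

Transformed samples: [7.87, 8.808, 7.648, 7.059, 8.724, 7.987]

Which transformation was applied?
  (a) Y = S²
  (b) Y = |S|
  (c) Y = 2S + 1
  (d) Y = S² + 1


Checking option (c) Y = 2S + 1:
  S = 3.435 -> Y = 7.87 ✓
  S = 3.904 -> Y = 8.808 ✓
  S = 3.324 -> Y = 7.648 ✓
All samples match this transformation.

(c) 2S + 1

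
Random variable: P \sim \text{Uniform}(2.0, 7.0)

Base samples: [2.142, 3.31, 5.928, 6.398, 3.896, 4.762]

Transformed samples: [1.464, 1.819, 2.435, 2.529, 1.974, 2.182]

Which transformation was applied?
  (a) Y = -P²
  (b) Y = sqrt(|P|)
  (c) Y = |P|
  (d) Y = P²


Checking option (b) Y = sqrt(|P|):
  P = 2.142 -> Y = 1.464 ✓
  P = 3.31 -> Y = 1.819 ✓
  P = 5.928 -> Y = 2.435 ✓
All samples match this transformation.

(b) sqrt(|P|)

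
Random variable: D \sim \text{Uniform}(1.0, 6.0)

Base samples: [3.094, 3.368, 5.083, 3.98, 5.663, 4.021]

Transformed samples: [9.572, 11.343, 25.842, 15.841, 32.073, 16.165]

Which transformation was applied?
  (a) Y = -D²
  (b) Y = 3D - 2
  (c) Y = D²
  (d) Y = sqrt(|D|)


Checking option (c) Y = D²:
  D = 3.094 -> Y = 9.572 ✓
  D = 3.368 -> Y = 11.343 ✓
  D = 5.083 -> Y = 25.842 ✓
All samples match this transformation.

(c) D²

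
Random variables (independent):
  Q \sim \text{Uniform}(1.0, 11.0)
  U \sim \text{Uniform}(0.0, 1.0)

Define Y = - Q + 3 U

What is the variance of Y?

For independent RVs: Var(aX + bY) = a²Var(X) + b²Var(Y)
Var(Q) = 8.3333333
Var(U) = 0.083333333
Var(Y) = (-1)²*8.3333333 + 3²*0.083333333
= 1*8.3333333 + 9*0.083333333 = 9.0833333

9.0833333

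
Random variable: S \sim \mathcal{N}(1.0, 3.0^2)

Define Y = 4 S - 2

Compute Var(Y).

For Y = aS + b: Var(Y) = a² * Var(S)
Var(S) = 3.0^2 = 9
Var(Y) = 4² * 9 = 16 * 9 = 144

144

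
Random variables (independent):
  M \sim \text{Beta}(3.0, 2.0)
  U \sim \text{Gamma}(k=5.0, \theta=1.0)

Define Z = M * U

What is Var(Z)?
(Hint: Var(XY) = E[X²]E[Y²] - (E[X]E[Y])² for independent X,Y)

Var(XY) = E[X²]E[Y²] - (E[X]E[Y])²
E[M] = 0.6, Var(M) = 0.04
E[U] = 5, Var(U) = 5
E[M²] = 0.04 + 0.6² = 0.4
E[U²] = 5 + 5² = 30
Var(Z) = 0.4*30 - (0.6*5)²
= 12 - 9 = 3

3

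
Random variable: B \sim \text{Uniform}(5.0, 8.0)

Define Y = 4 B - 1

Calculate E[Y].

For Y = 4B - 1:
E[Y] = 4 * E[B] - 1
E[B] = (5 + 8)/2 = 6.5
E[Y] = 4 * 6.5 - 1 = 25

25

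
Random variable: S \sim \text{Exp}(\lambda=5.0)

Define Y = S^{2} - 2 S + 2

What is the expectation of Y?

E[Y] = 1*E[S²] - 2*E[S] + 2
E[S] = 0.2
E[S²] = Var(S) + (E[S])² = 0.04 + 0.04 = 0.08
E[Y] = 1*0.08 - 2*0.2 + 2 = 1.68

1.68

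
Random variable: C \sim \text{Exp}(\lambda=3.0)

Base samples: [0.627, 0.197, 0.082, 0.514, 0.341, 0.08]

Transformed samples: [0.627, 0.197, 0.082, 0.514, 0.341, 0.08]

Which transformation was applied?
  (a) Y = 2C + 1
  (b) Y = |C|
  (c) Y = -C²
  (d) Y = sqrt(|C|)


Checking option (b) Y = |C|:
  C = 0.627 -> Y = 0.627 ✓
  C = 0.197 -> Y = 0.197 ✓
  C = 0.082 -> Y = 0.082 ✓
All samples match this transformation.

(b) |C|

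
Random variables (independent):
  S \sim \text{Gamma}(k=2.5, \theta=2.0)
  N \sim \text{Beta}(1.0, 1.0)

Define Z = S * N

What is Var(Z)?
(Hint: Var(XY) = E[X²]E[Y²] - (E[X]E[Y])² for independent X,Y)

Var(XY) = E[X²]E[Y²] - (E[X]E[Y])²
E[S] = 5, Var(S) = 10
E[N] = 0.5, Var(N) = 0.083333333
E[S²] = 10 + 5² = 35
E[N²] = 0.083333333 + 0.5² = 0.33333333
Var(Z) = 35*0.33333333 - (5*0.5)²
= 11.666667 - 6.25 = 5.4166667

5.4166667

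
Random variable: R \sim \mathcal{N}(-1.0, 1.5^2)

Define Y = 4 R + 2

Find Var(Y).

For Y = aR + b: Var(Y) = a² * Var(R)
Var(R) = 1.5^2 = 2.25
Var(Y) = 4² * 2.25 = 16 * 2.25 = 36

36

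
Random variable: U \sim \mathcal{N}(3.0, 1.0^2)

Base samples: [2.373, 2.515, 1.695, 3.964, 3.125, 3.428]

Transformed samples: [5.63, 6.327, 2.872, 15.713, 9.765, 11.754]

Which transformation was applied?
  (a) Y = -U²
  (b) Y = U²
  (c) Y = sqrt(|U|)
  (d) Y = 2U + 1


Checking option (b) Y = U²:
  U = 2.373 -> Y = 5.63 ✓
  U = 2.515 -> Y = 6.327 ✓
  U = 1.695 -> Y = 2.872 ✓
All samples match this transformation.

(b) U²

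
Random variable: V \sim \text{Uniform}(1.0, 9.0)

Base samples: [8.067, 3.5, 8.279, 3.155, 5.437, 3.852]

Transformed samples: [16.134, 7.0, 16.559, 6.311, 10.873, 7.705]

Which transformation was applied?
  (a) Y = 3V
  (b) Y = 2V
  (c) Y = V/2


Checking option (b) Y = 2V:
  V = 8.067 -> Y = 16.134 ✓
  V = 3.5 -> Y = 7.0 ✓
  V = 8.279 -> Y = 16.559 ✓
All samples match this transformation.

(b) 2V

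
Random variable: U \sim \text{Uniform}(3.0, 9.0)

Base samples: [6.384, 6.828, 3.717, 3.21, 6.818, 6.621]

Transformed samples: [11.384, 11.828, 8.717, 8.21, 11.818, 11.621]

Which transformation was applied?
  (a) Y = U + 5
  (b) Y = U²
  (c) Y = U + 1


Checking option (a) Y = U + 5:
  U = 6.384 -> Y = 11.384 ✓
  U = 6.828 -> Y = 11.828 ✓
  U = 3.717 -> Y = 8.717 ✓
All samples match this transformation.

(a) U + 5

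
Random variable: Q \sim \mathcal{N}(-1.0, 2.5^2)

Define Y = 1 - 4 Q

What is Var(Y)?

For Y = aQ + b: Var(Y) = a² * Var(Q)
Var(Q) = 2.5^2 = 6.25
Var(Y) = (-4)² * 6.25 = 16 * 6.25 = 100

100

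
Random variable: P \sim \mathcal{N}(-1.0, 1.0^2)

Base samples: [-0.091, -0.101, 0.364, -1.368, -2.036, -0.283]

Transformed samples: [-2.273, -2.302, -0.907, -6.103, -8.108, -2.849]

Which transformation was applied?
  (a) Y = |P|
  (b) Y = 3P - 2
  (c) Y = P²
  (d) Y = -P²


Checking option (b) Y = 3P - 2:
  P = -0.091 -> Y = -2.273 ✓
  P = -0.101 -> Y = -2.302 ✓
  P = 0.364 -> Y = -0.907 ✓
All samples match this transformation.

(b) 3P - 2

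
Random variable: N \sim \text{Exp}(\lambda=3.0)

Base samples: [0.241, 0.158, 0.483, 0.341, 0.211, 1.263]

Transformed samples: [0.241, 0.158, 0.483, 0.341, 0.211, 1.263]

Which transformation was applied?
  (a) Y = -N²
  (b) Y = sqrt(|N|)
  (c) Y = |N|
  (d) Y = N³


Checking option (c) Y = |N|:
  N = 0.241 -> Y = 0.241 ✓
  N = 0.158 -> Y = 0.158 ✓
  N = 0.483 -> Y = 0.483 ✓
All samples match this transformation.

(c) |N|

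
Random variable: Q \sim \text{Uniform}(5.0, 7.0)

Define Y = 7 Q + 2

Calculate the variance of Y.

For Y = aQ + b: Var(Y) = a² * Var(Q)
Var(Q) = (7 - 5)^2/12 = 0.33333333
Var(Y) = 7² * 0.33333333 = 49 * 0.33333333 = 16.333333

16.333333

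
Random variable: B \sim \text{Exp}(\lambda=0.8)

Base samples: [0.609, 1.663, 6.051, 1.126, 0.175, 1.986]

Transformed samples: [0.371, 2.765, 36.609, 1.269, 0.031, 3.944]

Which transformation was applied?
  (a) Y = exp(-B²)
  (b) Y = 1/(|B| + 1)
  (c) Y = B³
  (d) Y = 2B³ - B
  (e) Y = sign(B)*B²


Checking option (e) Y = sign(B)*B²:
  B = 0.609 -> Y = 0.371 ✓
  B = 1.663 -> Y = 2.765 ✓
  B = 6.051 -> Y = 36.609 ✓
All samples match this transformation.

(e) sign(B)*B²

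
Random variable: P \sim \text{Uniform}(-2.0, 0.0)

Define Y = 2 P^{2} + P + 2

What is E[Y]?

E[Y] = 2*E[P²] + 1*E[P] + 2
E[P] = -1
E[P²] = Var(P) + (E[P])² = 0.33333333 + 1 = 1.3333333
E[Y] = 2*1.3333333 + 1*(-1) + 2 = 3.6666667

3.6666667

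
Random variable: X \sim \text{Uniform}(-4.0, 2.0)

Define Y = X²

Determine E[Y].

E[X²] = Var(X) + (E[X])² = 3 + 1 = 4

4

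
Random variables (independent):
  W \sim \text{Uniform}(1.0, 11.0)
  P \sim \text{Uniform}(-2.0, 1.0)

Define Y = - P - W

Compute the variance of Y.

For independent RVs: Var(aX + bY) = a²Var(X) + b²Var(Y)
Var(W) = 8.3333333
Var(P) = 0.75
Var(Y) = (-1)²*8.3333333 + (-1)²*0.75
= 1*8.3333333 + 1*0.75 = 9.0833333

9.0833333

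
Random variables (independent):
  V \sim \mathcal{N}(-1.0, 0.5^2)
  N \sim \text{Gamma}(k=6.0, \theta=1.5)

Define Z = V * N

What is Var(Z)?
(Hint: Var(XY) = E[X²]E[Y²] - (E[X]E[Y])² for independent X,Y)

Var(XY) = E[X²]E[Y²] - (E[X]E[Y])²
E[V] = -1, Var(V) = 0.25
E[N] = 9, Var(N) = 13.5
E[V²] = 0.25 + (-1)² = 1.25
E[N²] = 13.5 + 9² = 94.5
Var(Z) = 1.25*94.5 - (-1*9)²
= 118.125 - 81 = 37.125

37.125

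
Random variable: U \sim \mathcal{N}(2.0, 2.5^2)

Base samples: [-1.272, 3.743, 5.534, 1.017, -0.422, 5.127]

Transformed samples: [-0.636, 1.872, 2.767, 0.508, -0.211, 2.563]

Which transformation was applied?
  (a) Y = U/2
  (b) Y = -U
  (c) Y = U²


Checking option (a) Y = U/2:
  U = -1.272 -> Y = -0.636 ✓
  U = 3.743 -> Y = 1.872 ✓
  U = 5.534 -> Y = 2.767 ✓
All samples match this transformation.

(a) U/2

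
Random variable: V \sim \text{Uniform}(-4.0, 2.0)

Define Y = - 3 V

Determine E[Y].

For Y = -3V:
E[Y] = -3 * E[V]
E[V] = (-4 + 2)/2 = -1
E[Y] = -3 * (-1) = 3

3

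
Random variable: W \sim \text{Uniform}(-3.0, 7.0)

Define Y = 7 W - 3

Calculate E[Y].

For Y = 7W - 3:
E[Y] = 7 * E[W] - 3
E[W] = (-3 + 7)/2 = 2
E[Y] = 7 * 2 - 3 = 11

11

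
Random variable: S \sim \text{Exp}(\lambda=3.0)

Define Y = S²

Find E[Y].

Using E[X²] = Var(X) + (E[X])²:
E[S] = 0.33333333
Var(S) = 1/3.0^2 = 0.11111111
E[S²] = 0.11111111 + 0.33333333² = 0.11111111 + 0.11111111 = 0.22222222

0.22222222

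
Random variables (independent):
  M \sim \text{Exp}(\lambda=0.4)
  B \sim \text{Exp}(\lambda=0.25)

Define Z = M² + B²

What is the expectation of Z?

E[Z] = E[M²] + E[B²]
E[M²] = Var(M) + E[M]² = 6.25 + 6.25 = 12.5
E[B²] = Var(B) + E[B]² = 16 + 16 = 32
E[Z] = 12.5 + 32 = 44.5

44.5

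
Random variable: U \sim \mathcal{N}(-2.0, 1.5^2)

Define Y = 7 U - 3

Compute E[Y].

For Y = 7U - 3:
E[Y] = 7 * E[U] - 3
E[U] = -2.0 = -2
E[Y] = 7 * (-2) - 3 = -17

-17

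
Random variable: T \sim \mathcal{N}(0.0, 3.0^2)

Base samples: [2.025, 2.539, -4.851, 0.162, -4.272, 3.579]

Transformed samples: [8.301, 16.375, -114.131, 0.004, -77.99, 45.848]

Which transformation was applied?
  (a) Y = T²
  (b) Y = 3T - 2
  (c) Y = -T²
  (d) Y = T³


Checking option (d) Y = T³:
  T = 2.025 -> Y = 8.301 ✓
  T = 2.539 -> Y = 16.375 ✓
  T = -4.851 -> Y = -114.131 ✓
All samples match this transformation.

(d) T³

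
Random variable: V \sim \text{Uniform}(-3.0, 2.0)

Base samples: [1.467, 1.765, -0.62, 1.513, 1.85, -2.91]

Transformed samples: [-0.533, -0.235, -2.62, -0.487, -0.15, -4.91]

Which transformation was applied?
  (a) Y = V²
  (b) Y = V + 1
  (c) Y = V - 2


Checking option (c) Y = V - 2:
  V = 1.467 -> Y = -0.533 ✓
  V = 1.765 -> Y = -0.235 ✓
  V = -0.62 -> Y = -2.62 ✓
All samples match this transformation.

(c) V - 2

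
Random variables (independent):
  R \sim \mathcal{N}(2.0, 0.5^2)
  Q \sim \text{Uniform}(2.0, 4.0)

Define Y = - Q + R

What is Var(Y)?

For independent RVs: Var(aX + bY) = a²Var(X) + b²Var(Y)
Var(R) = 0.25
Var(Q) = 0.33333333
Var(Y) = 1²*0.25 + (-1)²*0.33333333
= 1*0.25 + 1*0.33333333 = 0.58333333

0.58333333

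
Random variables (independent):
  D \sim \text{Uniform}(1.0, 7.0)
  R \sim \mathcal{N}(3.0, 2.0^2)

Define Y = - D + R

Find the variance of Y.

For independent RVs: Var(aX + bY) = a²Var(X) + b²Var(Y)
Var(D) = 3
Var(R) = 4
Var(Y) = (-1)²*3 + 1²*4
= 1*3 + 1*4 = 7

7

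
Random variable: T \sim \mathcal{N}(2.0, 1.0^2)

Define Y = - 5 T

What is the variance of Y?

For Y = aT + b: Var(Y) = a² * Var(T)
Var(T) = 1.0^2 = 1
Var(Y) = (-5)² * 1 = 25 * 1 = 25

25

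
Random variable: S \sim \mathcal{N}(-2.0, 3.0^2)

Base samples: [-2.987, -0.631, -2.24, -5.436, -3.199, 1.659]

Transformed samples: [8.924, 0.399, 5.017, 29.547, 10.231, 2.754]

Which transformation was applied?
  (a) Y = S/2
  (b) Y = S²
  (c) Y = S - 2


Checking option (b) Y = S²:
  S = -2.987 -> Y = 8.924 ✓
  S = -0.631 -> Y = 0.399 ✓
  S = -2.24 -> Y = 5.017 ✓
All samples match this transformation.

(b) S²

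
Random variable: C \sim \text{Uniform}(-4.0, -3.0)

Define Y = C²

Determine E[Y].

Using E[X²] = Var(X) + (E[X])²:
E[C] = -3.5
Var(C) = (-3 + 4)^2/12 = 0.083333333
E[C²] = 0.083333333 + (-3.5)² = 0.083333333 + 12.25 = 12.333333

12.333333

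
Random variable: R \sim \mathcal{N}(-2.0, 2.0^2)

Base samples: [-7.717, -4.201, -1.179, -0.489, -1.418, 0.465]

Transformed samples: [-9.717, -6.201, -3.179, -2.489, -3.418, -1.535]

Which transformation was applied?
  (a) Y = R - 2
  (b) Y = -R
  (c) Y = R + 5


Checking option (a) Y = R - 2:
  R = -7.717 -> Y = -9.717 ✓
  R = -4.201 -> Y = -6.201 ✓
  R = -1.179 -> Y = -3.179 ✓
All samples match this transformation.

(a) R - 2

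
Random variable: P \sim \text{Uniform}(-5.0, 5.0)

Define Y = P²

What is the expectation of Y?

Using E[X²] = Var(X) + (E[X])²:
E[P] = 0
Var(P) = (5 + 5)^2/12 = 8.3333333
E[P²] = 8.3333333 + 0² = 8.3333333 + 0 = 8.3333333

8.3333333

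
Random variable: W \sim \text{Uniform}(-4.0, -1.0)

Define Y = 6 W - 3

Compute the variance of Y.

For Y = aW + b: Var(Y) = a² * Var(W)
Var(W) = (-1 + 4)^2/12 = 0.75
Var(Y) = 6² * 0.75 = 36 * 0.75 = 27

27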